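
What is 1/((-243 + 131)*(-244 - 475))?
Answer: 1/80528 ≈ 1.2418e-5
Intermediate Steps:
1/((-243 + 131)*(-244 - 475)) = 1/(-112*(-719)) = 1/80528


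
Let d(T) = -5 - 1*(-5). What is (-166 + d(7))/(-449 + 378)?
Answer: 166/71 ≈ 2.3380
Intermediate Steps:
d(T) = 0 (d(T) = -5 + 5 = 0)
(-166 + d(7))/(-449 + 378) = (-166 + 0)/(-449 + 378) = -166/(-71) = -166*(-1/71) = 166/71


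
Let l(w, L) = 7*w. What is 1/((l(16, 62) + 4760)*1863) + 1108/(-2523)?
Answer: -115595395/263219544 ≈ -0.43916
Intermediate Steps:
1/((l(16, 62) + 4760)*1863) + 1108/(-2523) = 1/((7*16 + 4760)*1863) + 1108/(-2523) = (1/1863)/(112 + 4760) + 1108*(-1/2523) = (1/1863)/4872 - 1108/2523 = (1/4872)*(1/1863) - 1108/2523 = 1/9076536 - 1108/2523 = -115595395/263219544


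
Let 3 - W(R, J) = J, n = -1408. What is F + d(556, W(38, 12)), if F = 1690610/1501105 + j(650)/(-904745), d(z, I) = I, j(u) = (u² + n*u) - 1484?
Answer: -1990332434251/271623448645 ≈ -7.3275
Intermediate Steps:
j(u) = -1484 + u² - 1408*u (j(u) = (u² - 1408*u) - 1484 = -1484 + u² - 1408*u)
W(R, J) = 3 - J
F = 454278603554/271623448645 (F = 1690610/1501105 + (-1484 + 650² - 1408*650)/(-904745) = 1690610*(1/1501105) + (-1484 + 422500 - 915200)*(-1/904745) = 338122/300221 - 494184*(-1/904745) = 338122/300221 + 494184/904745 = 454278603554/271623448645 ≈ 1.6725)
F + d(556, W(38, 12)) = 454278603554/271623448645 + (3 - 1*12) = 454278603554/271623448645 + (3 - 12) = 454278603554/271623448645 - 9 = -1990332434251/271623448645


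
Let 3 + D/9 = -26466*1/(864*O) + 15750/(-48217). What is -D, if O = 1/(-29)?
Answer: -6144772679/771472 ≈ -7965.0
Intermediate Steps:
O = -1/29 ≈ -0.034483
D = 6144772679/771472 (D = -27 + 9*(-26466/(-24*(-1/29)*(-36)) + 15750/(-48217)) = -27 + 9*(-26466/((24/29)*(-36)) + 15750*(-1/48217)) = -27 + 9*(-26466/(-864/29) - 15750/48217) = -27 + 9*(-26466*(-29/864) - 15750/48217) = -27 + 9*(127919/144 - 15750/48217) = -27 + 9*(6165602423/6943248) = -27 + 6165602423/771472 = 6144772679/771472 ≈ 7965.0)
-D = -1*6144772679/771472 = -6144772679/771472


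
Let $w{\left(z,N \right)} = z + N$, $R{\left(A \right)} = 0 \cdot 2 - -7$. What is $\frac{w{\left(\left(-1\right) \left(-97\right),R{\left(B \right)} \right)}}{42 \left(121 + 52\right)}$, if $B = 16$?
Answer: $\frac{52}{3633} \approx 0.014313$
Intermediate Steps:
$R{\left(A \right)} = 7$ ($R{\left(A \right)} = 0 + 7 = 7$)
$w{\left(z,N \right)} = N + z$
$\frac{w{\left(\left(-1\right) \left(-97\right),R{\left(B \right)} \right)}}{42 \left(121 + 52\right)} = \frac{7 - -97}{42 \left(121 + 52\right)} = \frac{7 + 97}{42 \cdot 173} = \frac{104}{7266} = 104 \cdot \frac{1}{7266} = \frac{52}{3633}$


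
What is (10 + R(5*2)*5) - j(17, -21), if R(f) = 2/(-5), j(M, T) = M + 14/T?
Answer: -25/3 ≈ -8.3333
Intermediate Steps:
R(f) = -⅖ (R(f) = 2*(-⅕) = -⅖)
(10 + R(5*2)*5) - j(17, -21) = (10 - ⅖*5) - (17 + 14/(-21)) = (10 - 2) - (17 + 14*(-1/21)) = 8 - (17 - ⅔) = 8 - 1*49/3 = 8 - 49/3 = -25/3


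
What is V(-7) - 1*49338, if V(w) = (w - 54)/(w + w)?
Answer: -690671/14 ≈ -49334.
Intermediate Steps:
V(w) = (-54 + w)/(2*w) (V(w) = (-54 + w)/((2*w)) = (-54 + w)*(1/(2*w)) = (-54 + w)/(2*w))
V(-7) - 1*49338 = (1/2)*(-54 - 7)/(-7) - 1*49338 = (1/2)*(-1/7)*(-61) - 49338 = 61/14 - 49338 = -690671/14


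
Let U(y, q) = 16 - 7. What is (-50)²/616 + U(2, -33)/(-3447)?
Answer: 239221/58982 ≈ 4.0558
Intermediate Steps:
U(y, q) = 9
(-50)²/616 + U(2, -33)/(-3447) = (-50)²/616 + 9/(-3447) = 2500*(1/616) + 9*(-1/3447) = 625/154 - 1/383 = 239221/58982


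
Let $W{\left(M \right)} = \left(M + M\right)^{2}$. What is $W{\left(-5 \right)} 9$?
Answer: $900$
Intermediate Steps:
$W{\left(M \right)} = 4 M^{2}$ ($W{\left(M \right)} = \left(2 M\right)^{2} = 4 M^{2}$)
$W{\left(-5 \right)} 9 = 4 \left(-5\right)^{2} \cdot 9 = 4 \cdot 25 \cdot 9 = 100 \cdot 9 = 900$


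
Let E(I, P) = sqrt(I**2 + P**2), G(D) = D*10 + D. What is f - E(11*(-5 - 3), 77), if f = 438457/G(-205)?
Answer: -438457/2255 - 11*sqrt(113) ≈ -311.37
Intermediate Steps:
G(D) = 11*D (G(D) = 10*D + D = 11*D)
f = -438457/2255 (f = 438457/((11*(-205))) = 438457/(-2255) = 438457*(-1/2255) = -438457/2255 ≈ -194.44)
f - E(11*(-5 - 3), 77) = -438457/2255 - sqrt((11*(-5 - 3))**2 + 77**2) = -438457/2255 - sqrt((11*(-8))**2 + 5929) = -438457/2255 - sqrt((-88)**2 + 5929) = -438457/2255 - sqrt(7744 + 5929) = -438457/2255 - sqrt(13673) = -438457/2255 - 11*sqrt(113)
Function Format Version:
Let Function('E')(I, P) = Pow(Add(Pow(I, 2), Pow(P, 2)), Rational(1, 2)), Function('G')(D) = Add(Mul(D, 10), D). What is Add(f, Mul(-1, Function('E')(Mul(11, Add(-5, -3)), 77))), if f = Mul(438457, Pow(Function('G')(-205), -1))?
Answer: Add(Rational(-438457, 2255), Mul(-11, Pow(113, Rational(1, 2)))) ≈ -311.37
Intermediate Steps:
Function('G')(D) = Mul(11, D) (Function('G')(D) = Add(Mul(10, D), D) = Mul(11, D))
f = Rational(-438457, 2255) (f = Mul(438457, Pow(Mul(11, -205), -1)) = Mul(438457, Pow(-2255, -1)) = Mul(438457, Rational(-1, 2255)) = Rational(-438457, 2255) ≈ -194.44)
Add(f, Mul(-1, Function('E')(Mul(11, Add(-5, -3)), 77))) = Add(Rational(-438457, 2255), Mul(-1, Pow(Add(Pow(Mul(11, Add(-5, -3)), 2), Pow(77, 2)), Rational(1, 2)))) = Add(Rational(-438457, 2255), Mul(-1, Pow(Add(Pow(Mul(11, -8), 2), 5929), Rational(1, 2)))) = Add(Rational(-438457, 2255), Mul(-1, Pow(Add(Pow(-88, 2), 5929), Rational(1, 2)))) = Add(Rational(-438457, 2255), Mul(-1, Pow(Add(7744, 5929), Rational(1, 2)))) = Add(Rational(-438457, 2255), Mul(-1, Pow(13673, Rational(1, 2)))) = Add(Rational(-438457, 2255), Mul(-1, Mul(11, Pow(113, Rational(1, 2))))) = Add(Rational(-438457, 2255), Mul(-11, Pow(113, Rational(1, 2))))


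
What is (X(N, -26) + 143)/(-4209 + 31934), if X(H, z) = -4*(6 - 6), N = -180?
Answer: 143/27725 ≈ 0.0051578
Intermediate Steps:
X(H, z) = 0 (X(H, z) = -4*0 = 0)
(X(N, -26) + 143)/(-4209 + 31934) = (0 + 143)/(-4209 + 31934) = 143/27725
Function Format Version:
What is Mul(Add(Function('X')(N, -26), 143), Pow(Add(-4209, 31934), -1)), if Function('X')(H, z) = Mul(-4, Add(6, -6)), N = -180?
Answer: Rational(143, 27725) ≈ 0.0051578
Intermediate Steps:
Function('X')(H, z) = 0 (Function('X')(H, z) = Mul(-4, 0) = 0)
Mul(Add(Function('X')(N, -26), 143), Pow(Add(-4209, 31934), -1)) = Mul(Add(0, 143), Pow(Add(-4209, 31934), -1)) = Mul(143, Pow(27725, -1)) = Mul(143, Rational(1, 27725)) = Rational(143, 27725)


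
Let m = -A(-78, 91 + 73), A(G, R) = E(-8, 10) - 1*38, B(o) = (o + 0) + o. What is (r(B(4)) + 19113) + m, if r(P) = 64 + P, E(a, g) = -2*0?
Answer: 19223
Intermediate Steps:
E(a, g) = 0
B(o) = 2*o (B(o) = o + o = 2*o)
A(G, R) = -38 (A(G, R) = 0 - 1*38 = 0 - 38 = -38)
m = 38 (m = -1*(-38) = 38)
(r(B(4)) + 19113) + m = ((64 + 2*4) + 19113) + 38 = ((64 + 8) + 19113) + 38 = (72 + 19113) + 38 = 19185 + 38 = 19223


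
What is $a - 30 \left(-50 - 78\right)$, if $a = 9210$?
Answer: $13050$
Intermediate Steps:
$a - 30 \left(-50 - 78\right) = 9210 - 30 \left(-50 - 78\right) = 9210 - -3840 = 9210 + 3840 = 13050$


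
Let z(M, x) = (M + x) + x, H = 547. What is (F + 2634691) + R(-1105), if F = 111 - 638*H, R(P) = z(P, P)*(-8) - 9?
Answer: 2312327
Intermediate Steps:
z(M, x) = M + 2*x
R(P) = -9 - 24*P (R(P) = (P + 2*P)*(-8) - 9 = (3*P)*(-8) - 9 = -24*P - 9 = -9 - 24*P)
F = -348875 (F = 111 - 638*547 = 111 - 348986 = -348875)
(F + 2634691) + R(-1105) = (-348875 + 2634691) + (-9 - 24*(-1105)) = 2285816 + (-9 + 26520) = 2285816 + 26511 = 2312327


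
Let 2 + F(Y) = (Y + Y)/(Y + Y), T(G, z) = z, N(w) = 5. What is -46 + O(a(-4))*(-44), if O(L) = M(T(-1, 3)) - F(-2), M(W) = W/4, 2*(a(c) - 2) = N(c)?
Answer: -123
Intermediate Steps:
a(c) = 9/2 (a(c) = 2 + (½)*5 = 2 + 5/2 = 9/2)
M(W) = W/4 (M(W) = W*(¼) = W/4)
F(Y) = -1 (F(Y) = -2 + (Y + Y)/(Y + Y) = -2 + (2*Y)/((2*Y)) = -2 + (2*Y)*(1/(2*Y)) = -2 + 1 = -1)
O(L) = 7/4 (O(L) = (¼)*3 - 1*(-1) = ¾ + 1 = 7/4)
-46 + O(a(-4))*(-44) = -46 + (7/4)*(-44) = -46 - 77 = -123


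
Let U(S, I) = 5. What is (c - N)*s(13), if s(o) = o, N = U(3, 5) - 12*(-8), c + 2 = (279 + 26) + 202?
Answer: 5252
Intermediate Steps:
c = 505 (c = -2 + ((279 + 26) + 202) = -2 + (305 + 202) = -2 + 507 = 505)
N = 101 (N = 5 - 12*(-8) = 5 + 96 = 101)
(c - N)*s(13) = (505 - 1*101)*13 = (505 - 101)*13 = 404*13 = 5252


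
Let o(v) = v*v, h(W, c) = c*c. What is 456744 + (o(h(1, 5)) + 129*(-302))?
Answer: 418411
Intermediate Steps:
h(W, c) = c²
o(v) = v²
456744 + (o(h(1, 5)) + 129*(-302)) = 456744 + ((5²)² + 129*(-302)) = 456744 + (25² - 38958) = 456744 + (625 - 38958) = 456744 - 38333 = 418411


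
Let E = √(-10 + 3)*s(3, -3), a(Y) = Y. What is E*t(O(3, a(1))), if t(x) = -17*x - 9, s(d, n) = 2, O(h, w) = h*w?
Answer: -120*I*√7 ≈ -317.49*I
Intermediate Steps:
t(x) = -9 - 17*x
E = 2*I*√7 (E = √(-10 + 3)*2 = √(-7)*2 = (I*√7)*2 = 2*I*√7 ≈ 5.2915*I)
E*t(O(3, a(1))) = (2*I*√7)*(-9 - 51) = (2*I*√7)*(-60) = -120*I*√7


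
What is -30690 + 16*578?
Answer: -21442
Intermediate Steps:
-30690 + 16*578 = -30690 + 9248 = -21442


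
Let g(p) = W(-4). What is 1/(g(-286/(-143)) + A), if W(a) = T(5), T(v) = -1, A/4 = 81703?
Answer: 1/326811 ≈ 3.0599e-6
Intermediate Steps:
A = 326812 (A = 4*81703 = 326812)
W(a) = -1
g(p) = -1
1/(g(-286/(-143)) + A) = 1/(-1 + 326812) = 1/326811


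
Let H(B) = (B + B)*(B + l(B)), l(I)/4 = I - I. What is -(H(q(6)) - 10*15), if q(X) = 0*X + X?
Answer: 78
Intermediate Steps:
l(I) = 0 (l(I) = 4*(I - I) = 4*0 = 0)
q(X) = X (q(X) = 0 + X = X)
H(B) = 2*B**2 (H(B) = (B + B)*(B + 0) = (2*B)*B = 2*B**2)
-(H(q(6)) - 10*15) = -(2*6**2 - 10*15) = -(2*36 - 150) = -(72 - 150) = -1*(-78) = 78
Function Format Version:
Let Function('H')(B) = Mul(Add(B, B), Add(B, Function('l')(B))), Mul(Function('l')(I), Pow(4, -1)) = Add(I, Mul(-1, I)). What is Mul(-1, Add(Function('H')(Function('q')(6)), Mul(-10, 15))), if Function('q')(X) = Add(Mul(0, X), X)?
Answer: 78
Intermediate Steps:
Function('l')(I) = 0 (Function('l')(I) = Mul(4, Add(I, Mul(-1, I))) = Mul(4, 0) = 0)
Function('q')(X) = X (Function('q')(X) = Add(0, X) = X)
Function('H')(B) = Mul(2, Pow(B, 2)) (Function('H')(B) = Mul(Add(B, B), Add(B, 0)) = Mul(Mul(2, B), B) = Mul(2, Pow(B, 2)))
Mul(-1, Add(Function('H')(Function('q')(6)), Mul(-10, 15))) = Mul(-1, Add(Mul(2, Pow(6, 2)), Mul(-10, 15))) = Mul(-1, Add(Mul(2, 36), -150)) = Mul(-1, Add(72, -150)) = Mul(-1, -78) = 78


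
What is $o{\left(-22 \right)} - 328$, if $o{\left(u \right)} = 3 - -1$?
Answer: $-324$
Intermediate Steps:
$o{\left(u \right)} = 4$ ($o{\left(u \right)} = 3 + 1 = 4$)
$o{\left(-22 \right)} - 328 = 4 - 328 = -324$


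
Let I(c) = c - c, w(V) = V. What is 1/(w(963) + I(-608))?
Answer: 1/963 ≈ 0.0010384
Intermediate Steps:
I(c) = 0
1/(w(963) + I(-608)) = 1/(963 + 0) = 1/963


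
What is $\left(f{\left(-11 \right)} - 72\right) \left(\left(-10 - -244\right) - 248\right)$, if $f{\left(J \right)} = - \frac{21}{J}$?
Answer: $\frac{10794}{11} \approx 981.27$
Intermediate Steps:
$\left(f{\left(-11 \right)} - 72\right) \left(\left(-10 - -244\right) - 248\right) = \left(- \frac{21}{-11} - 72\right) \left(\left(-10 - -244\right) - 248\right) = \left(\left(-21\right) \left(- \frac{1}{11}\right) - 72\right) \left(\left(-10 + 244\right) - 248\right) = \left(\frac{21}{11} - 72\right) \left(234 - 248\right) = \left(- \frac{771}{11}\right) \left(-14\right) = \frac{10794}{11}$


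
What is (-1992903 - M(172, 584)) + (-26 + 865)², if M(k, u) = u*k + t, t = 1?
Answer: -1389431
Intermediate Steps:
M(k, u) = 1 + k*u (M(k, u) = u*k + 1 = k*u + 1 = 1 + k*u)
(-1992903 - M(172, 584)) + (-26 + 865)² = (-1992903 - (1 + 172*584)) + (-26 + 865)² = (-1992903 - (1 + 100448)) + 839² = (-1992903 - 1*100449) + 703921 = (-1992903 - 100449) + 703921 = -2093352 + 703921 = -1389431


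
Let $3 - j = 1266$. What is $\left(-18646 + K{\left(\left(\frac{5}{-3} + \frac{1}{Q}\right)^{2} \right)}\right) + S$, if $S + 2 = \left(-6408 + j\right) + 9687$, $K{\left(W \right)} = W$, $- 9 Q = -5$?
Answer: $- \frac{3742196}{225} \approx -16632.0$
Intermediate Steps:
$j = -1263$ ($j = 3 - 1266 = -1263$)
$Q = \frac{5}{9}$ ($Q = \left(- \frac{1}{9}\right) \left(-5\right) = \frac{5}{9} \approx 0.55556$)
$S = 2014$ ($S = -2 + \left(\left(-6408 - 1263\right) + 9687\right) = -2 + \left(-7671 + 9687\right) = -2 + 2016 = 2014$)
$\left(-18646 + K{\left(\left(\frac{5}{-3} + \frac{1}{Q}\right)^{2} \right)}\right) + S = \left(-18646 + \left(\frac{5}{-3} + \frac{1}{\frac{5}{9}}\right)^{2}\right) + 2014 = \left(-18646 + \left(5 \left(- \frac{1}{3}\right) + \frac{9}{5}\right)^{2}\right) + 2014 = \left(-18646 + \left(- \frac{5}{3} + \frac{9}{5}\right)^{2}\right) + 2014 = \left(-18646 + \left(\frac{2}{15}\right)^{2}\right) + 2014 = \left(-18646 + \frac{4}{225}\right) + 2014 = - \frac{4195346}{225} + 2014 = - \frac{3742196}{225}$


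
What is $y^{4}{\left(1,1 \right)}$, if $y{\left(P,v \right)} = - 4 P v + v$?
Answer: $81$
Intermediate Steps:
$y{\left(P,v \right)} = v - 4 P v$ ($y{\left(P,v \right)} = - 4 P v + v = v - 4 P v$)
$y^{4}{\left(1,1 \right)} = \left(1 \left(1 - 4\right)\right)^{4} = \left(1 \left(-3\right)\right)^{4} = \left(-3\right)^{4} = 81$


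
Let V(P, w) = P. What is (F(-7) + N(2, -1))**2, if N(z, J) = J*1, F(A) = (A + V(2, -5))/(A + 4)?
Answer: 4/9 ≈ 0.44444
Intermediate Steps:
F(A) = (2 + A)/(4 + A) (F(A) = (A + 2)/(A + 4) = (2 + A)/(4 + A))
N(z, J) = J
(F(-7) + N(2, -1))**2 = ((2 - 7)/(4 - 7) - 1)**2 = (-5/(-3) - 1)**2 = (-1/3*(-5) - 1)**2 = (5/3 - 1)**2 = (2/3)**2 = 4/9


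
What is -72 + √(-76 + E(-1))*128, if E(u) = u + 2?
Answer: -72 + 640*I*√3 ≈ -72.0 + 1108.5*I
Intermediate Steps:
E(u) = 2 + u
-72 + √(-76 + E(-1))*128 = -72 + √(-76 + (2 - 1))*128 = -72 + √(-76 + 1)*128 = -72 + √(-75)*128 = -72 + (5*I*√3)*128 = -72 + 640*I*√3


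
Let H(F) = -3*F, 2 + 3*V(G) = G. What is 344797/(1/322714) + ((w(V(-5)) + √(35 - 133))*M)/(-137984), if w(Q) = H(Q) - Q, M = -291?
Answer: 548342596317921/4928 + 291*I*√2/19712 ≈ 1.1127e+11 + 0.020877*I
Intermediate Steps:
V(G) = -⅔ + G/3
w(Q) = -4*Q (w(Q) = -3*Q - Q = -4*Q)
344797/(1/322714) + ((w(V(-5)) + √(35 - 133))*M)/(-137984) = 344797/(1/322714) + ((-4*(-⅔ + (⅓)*(-5)) + √(35 - 133))*(-291))/(-137984) = 344797/(1/322714) + ((-4*(-⅔ - 5/3) + √(-98))*(-291))*(-1/137984) = 344797*322714 + ((-4*(-7/3) + 7*I*√2)*(-291))*(-1/137984) = 111270819058 + ((28/3 + 7*I*√2)*(-291))*(-1/137984) = 111270819058 + (-2716 - 2037*I*√2)*(-1/137984) = 111270819058 + (97/4928 + 291*I*√2/19712) = 548342596317921/4928 + 291*I*√2/19712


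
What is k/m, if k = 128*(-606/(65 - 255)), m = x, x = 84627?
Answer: 12928/2679855 ≈ 0.0048241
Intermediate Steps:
m = 84627
k = 38784/95 (k = 128*(-606/(-190)) = 128*(-606*(-1/190)) = 128*(303/95) = 38784/95 ≈ 408.25)
k/m = (38784/95)/84627 = (38784/95)*(1/84627) = 12928/2679855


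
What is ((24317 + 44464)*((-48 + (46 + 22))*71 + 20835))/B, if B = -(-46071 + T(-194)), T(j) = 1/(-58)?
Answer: 88781826990/2672119 ≈ 33225.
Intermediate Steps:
T(j) = -1/58
B = 2672119/58 (B = -(-46071 - 1/58) = -1*(-2672119/58) = 2672119/58 ≈ 46071.)
((24317 + 44464)*((-48 + (46 + 22))*71 + 20835))/B = ((24317 + 44464)*((-48 + (46 + 22))*71 + 20835))/(2672119/58) = (68781*((-48 + 68)*71 + 20835))*(58/2672119) = (68781*(20*71 + 20835))*(58/2672119) = (68781*(1420 + 20835))*(58/2672119) = (68781*22255)*(58/2672119) = 1530721155*(58/2672119) = 88781826990/2672119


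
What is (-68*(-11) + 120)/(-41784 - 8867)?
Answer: -868/50651 ≈ -0.017137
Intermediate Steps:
(-68*(-11) + 120)/(-41784 - 8867) = (748 + 120)/(-50651) = 868*(-1/50651) = -868/50651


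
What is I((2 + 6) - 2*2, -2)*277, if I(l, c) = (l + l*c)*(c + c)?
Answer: 4432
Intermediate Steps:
I(l, c) = 2*c*(l + c*l) (I(l, c) = (l + c*l)*(2*c) = 2*c*(l + c*l))
I((2 + 6) - 2*2, -2)*277 = (2*(-2)*((2 + 6) - 2*2)*(1 - 2))*277 = (2*(-2)*(8 - 4)*(-1))*277 = (2*(-2)*4*(-1))*277 = 16*277 = 4432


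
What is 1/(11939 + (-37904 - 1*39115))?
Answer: -1/65080 ≈ -1.5366e-5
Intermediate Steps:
1/(11939 + (-37904 - 1*39115)) = 1/(11939 + (-37904 - 39115)) = 1/(11939 - 77019) = 1/(-65080) = -1/65080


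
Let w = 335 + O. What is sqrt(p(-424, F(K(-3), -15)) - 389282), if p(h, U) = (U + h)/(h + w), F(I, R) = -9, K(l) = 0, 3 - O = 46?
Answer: I*sqrt(1695698103)/66 ≈ 623.92*I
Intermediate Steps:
O = -43 (O = 3 - 1*46 = 3 - 46 = -43)
w = 292 (w = 335 - 43 = 292)
p(h, U) = (U + h)/(292 + h) (p(h, U) = (U + h)/(h + 292) = (U + h)/(292 + h))
sqrt(p(-424, F(K(-3), -15)) - 389282) = sqrt((-9 - 424)/(292 - 424) - 389282) = sqrt(-433/(-132) - 389282) = sqrt(-1/132*(-433) - 389282) = sqrt(433/132 - 389282) = sqrt(-51384791/132) = I*sqrt(1695698103)/66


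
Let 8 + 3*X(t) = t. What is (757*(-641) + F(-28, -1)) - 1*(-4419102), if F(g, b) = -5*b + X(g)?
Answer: 3933858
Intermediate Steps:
X(t) = -8/3 + t/3
F(g, b) = -8/3 - 5*b + g/3 (F(g, b) = -5*b + (-8/3 + g/3) = -8/3 - 5*b + g/3)
(757*(-641) + F(-28, -1)) - 1*(-4419102) = (757*(-641) + (-8/3 - 5*(-1) + (1/3)*(-28))) - 1*(-4419102) = (-485237 + (-8/3 + 5 - 28/3)) + 4419102 = (-485237 - 7) + 4419102 = -485244 + 4419102 = 3933858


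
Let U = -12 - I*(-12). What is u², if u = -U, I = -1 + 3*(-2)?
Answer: 9216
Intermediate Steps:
I = -7 (I = -1 - 6 = -7)
U = -96 (U = -12 - 1*(-7)*(-12) = -12 + 7*(-12) = -12 - 84 = -96)
u = 96 (u = -1*(-96) = 96)
u² = 96² = 9216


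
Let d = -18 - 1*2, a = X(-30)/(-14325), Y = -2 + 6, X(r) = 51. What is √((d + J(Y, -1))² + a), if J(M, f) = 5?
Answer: √205202378/955 ≈ 15.000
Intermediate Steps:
Y = 4
a = -17/4775 (a = 51/(-14325) = 51*(-1/14325) = -17/4775 ≈ -0.0035602)
d = -20 (d = -18 - 2 = -20)
√((d + J(Y, -1))² + a) = √((-20 + 5)² - 17/4775) = √((-15)² - 17/4775) = √(225 - 17/4775) = √(1074358/4775) = √205202378/955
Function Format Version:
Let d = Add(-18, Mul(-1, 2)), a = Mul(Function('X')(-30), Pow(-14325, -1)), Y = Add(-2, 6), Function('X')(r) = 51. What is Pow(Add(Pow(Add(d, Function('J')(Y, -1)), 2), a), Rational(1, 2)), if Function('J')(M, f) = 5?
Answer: Mul(Rational(1, 955), Pow(205202378, Rational(1, 2))) ≈ 15.000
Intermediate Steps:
Y = 4
a = Rational(-17, 4775) (a = Mul(51, Pow(-14325, -1)) = Mul(51, Rational(-1, 14325)) = Rational(-17, 4775) ≈ -0.0035602)
d = -20 (d = Add(-18, -2) = -20)
Pow(Add(Pow(Add(d, Function('J')(Y, -1)), 2), a), Rational(1, 2)) = Pow(Add(Pow(Add(-20, 5), 2), Rational(-17, 4775)), Rational(1, 2)) = Pow(Add(Pow(-15, 2), Rational(-17, 4775)), Rational(1, 2)) = Pow(Add(225, Rational(-17, 4775)), Rational(1, 2)) = Pow(Rational(1074358, 4775), Rational(1, 2)) = Mul(Rational(1, 955), Pow(205202378, Rational(1, 2)))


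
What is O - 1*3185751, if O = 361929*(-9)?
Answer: -6443112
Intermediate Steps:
O = -3257361
O - 1*3185751 = -3257361 - 1*3185751 = -3257361 - 3185751 = -6443112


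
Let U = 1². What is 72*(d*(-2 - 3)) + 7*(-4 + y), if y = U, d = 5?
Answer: -1821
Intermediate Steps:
U = 1
y = 1
72*(d*(-2 - 3)) + 7*(-4 + y) = 72*(5*(-2 - 3)) + 7*(-4 + 1) = 72*(5*(-5)) + 7*(-3) = 72*(-25) - 21 = -1800 - 21 = -1821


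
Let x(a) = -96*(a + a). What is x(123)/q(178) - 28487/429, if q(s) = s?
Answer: -7600975/38181 ≈ -199.08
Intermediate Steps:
x(a) = -192*a
x(123)/q(178) - 28487/429 = -192*123/178 - 28487/429 = -23616*1/178 - 28487*1/429 = -11808/89 - 28487/429 = -7600975/38181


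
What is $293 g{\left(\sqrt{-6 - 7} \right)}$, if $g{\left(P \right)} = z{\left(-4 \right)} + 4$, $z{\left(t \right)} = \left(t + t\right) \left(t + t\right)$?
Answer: $19924$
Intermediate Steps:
$z{\left(t \right)} = 4 t^{2}$ ($z{\left(t \right)} = 2 t 2 t = 4 t^{2}$)
$g{\left(P \right)} = 68$ ($g{\left(P \right)} = 4 \left(-4\right)^{2} + 4 = 4 \cdot 16 + 4 = 64 + 4 = 68$)
$293 g{\left(\sqrt{-6 - 7} \right)} = 293 \cdot 68 = 19924$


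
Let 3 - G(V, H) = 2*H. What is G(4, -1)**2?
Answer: 25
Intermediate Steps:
G(V, H) = 3 - 2*H
G(4, -1)**2 = (3 - 2*(-1))**2 = (3 + 2)**2 = 5**2 = 25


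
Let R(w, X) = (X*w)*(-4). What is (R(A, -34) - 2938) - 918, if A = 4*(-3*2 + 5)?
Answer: -4400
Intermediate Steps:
A = -4 (A = 4*(-6 + 5) = 4*(-1) = -4)
R(w, X) = -4*X*w
(R(A, -34) - 2938) - 918 = (-4*(-34)*(-4) - 2938) - 918 = (-544 - 2938) - 918 = -3482 - 918 = -4400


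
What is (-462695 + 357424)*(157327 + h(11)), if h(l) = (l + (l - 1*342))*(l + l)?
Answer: -15820862777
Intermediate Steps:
h(l) = 2*l*(-342 + 2*l) (h(l) = (l + (l - 342))*(2*l) = (l + (-342 + l))*(2*l) = (-342 + 2*l)*(2*l) = 2*l*(-342 + 2*l))
(-462695 + 357424)*(157327 + h(11)) = (-462695 + 357424)*(157327 + 4*11*(-171 + 11)) = -105271*(157327 + 4*11*(-160)) = -105271*(157327 - 7040) = -105271*150287 = -15820862777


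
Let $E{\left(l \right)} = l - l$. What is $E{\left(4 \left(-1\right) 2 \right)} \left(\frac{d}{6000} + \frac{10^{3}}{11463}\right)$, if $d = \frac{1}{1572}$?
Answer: $0$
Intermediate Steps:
$E{\left(l \right)} = 0$
$d = \frac{1}{1572} \approx 0.00063613$
$E{\left(4 \left(-1\right) 2 \right)} \left(\frac{d}{6000} + \frac{10^{3}}{11463}\right) = 0 \left(\frac{1}{1572 \cdot 6000} + \frac{10^{3}}{11463}\right) = 0 \left(\frac{1}{1572} \cdot \frac{1}{6000} + 1000 \cdot \frac{1}{11463}\right) = 0 \left(\frac{1}{9432000} + \frac{1000}{11463}\right) = 0 \cdot \frac{3144003821}{36039672000} = 0$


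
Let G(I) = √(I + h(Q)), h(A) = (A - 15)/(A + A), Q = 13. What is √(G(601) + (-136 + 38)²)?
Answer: √(1623076 + 78*√2821)/13 ≈ 98.125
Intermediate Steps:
h(A) = (-15 + A)/(2*A) (h(A) = (-15 + A)/((2*A)) = (-15 + A)*(1/(2*A)) = (-15 + A)/(2*A))
G(I) = √(-1/13 + I) (G(I) = √(I + (½)*(-15 + 13)/13) = √(I + (½)*(1/13)*(-2)) = √(I - 1/13) = √(-1/13 + I))
√(G(601) + (-136 + 38)²) = √(√(-13 + 169*601)/13 + (-136 + 38)²) = √(√(-13 + 101569)/13 + (-98)²) = √(√101556/13 + 9604) = √((6*√2821)/13 + 9604) = √(6*√2821/13 + 9604) = √(9604 + 6*√2821/13)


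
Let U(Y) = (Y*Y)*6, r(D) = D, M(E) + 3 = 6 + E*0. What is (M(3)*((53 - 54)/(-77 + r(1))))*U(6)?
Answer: 162/19 ≈ 8.5263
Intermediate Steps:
M(E) = 3 (M(E) = -3 + (6 + E*0) = -3 + (6 + 0) = -3 + 6 = 3)
U(Y) = 6*Y**2 (U(Y) = Y**2*6 = 6*Y**2)
(M(3)*((53 - 54)/(-77 + r(1))))*U(6) = (3*((53 - 54)/(-77 + 1)))*(6*6**2) = (3*(-1/(-76)))*(6*36) = (3*(-1*(-1/76)))*216 = (3*(1/76))*216 = (3/76)*216 = 162/19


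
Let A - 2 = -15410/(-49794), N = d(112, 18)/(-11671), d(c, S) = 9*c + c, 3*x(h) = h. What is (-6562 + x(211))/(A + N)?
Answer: -1886302324775/643186189 ≈ -2932.7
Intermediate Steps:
x(h) = h/3
d(c, S) = 10*c
N = -1120/11671 (N = (10*112)/(-11671) = 1120*(-1/11671) = -1120/11671 ≈ -0.095964)
A = 57499/24897 (A = 2 - 15410/(-49794) = 2 - 15410*(-1/49794) = 2 + 7705/24897 = 57499/24897 ≈ 2.3095)
(-6562 + x(211))/(A + N) = (-6562 + (⅓)*211)/(57499/24897 - 1120/11671) = (-6562 + 211/3)/(643186189/290572887) = -19475/3*290572887/643186189 = -1886302324775/643186189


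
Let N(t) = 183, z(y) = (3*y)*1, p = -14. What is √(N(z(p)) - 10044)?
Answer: I*√9861 ≈ 99.303*I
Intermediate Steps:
z(y) = 3*y
√(N(z(p)) - 10044) = √(183 - 10044) = √(-9861) = I*√9861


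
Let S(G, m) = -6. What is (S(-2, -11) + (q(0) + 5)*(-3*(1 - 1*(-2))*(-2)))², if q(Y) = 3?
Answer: 19044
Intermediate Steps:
(S(-2, -11) + (q(0) + 5)*(-3*(1 - 1*(-2))*(-2)))² = (-6 + (3 + 5)*(-3*(1 - 1*(-2))*(-2)))² = (-6 + 8*(-3*(1 + 2)*(-2)))² = (-6 + 8*(-3*3*(-2)))² = (-6 + 8*(-9*(-2)))² = (-6 + 8*18)² = (-6 + 144)² = 138² = 19044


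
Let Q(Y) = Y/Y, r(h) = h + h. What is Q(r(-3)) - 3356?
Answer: -3355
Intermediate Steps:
r(h) = 2*h
Q(Y) = 1
Q(r(-3)) - 3356 = 1 - 3356 = -3355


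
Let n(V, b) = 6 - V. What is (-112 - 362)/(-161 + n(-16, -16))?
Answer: 474/139 ≈ 3.4101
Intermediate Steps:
(-112 - 362)/(-161 + n(-16, -16)) = (-112 - 362)/(-161 + (6 - 1*(-16))) = -474/(-161 + (6 + 16)) = -474/(-161 + 22) = -474/(-139) = -474*(-1/139) = 474/139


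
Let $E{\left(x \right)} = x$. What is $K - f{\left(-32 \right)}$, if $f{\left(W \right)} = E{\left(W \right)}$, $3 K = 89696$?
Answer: $\frac{89792}{3} \approx 29931.0$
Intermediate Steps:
$K = \frac{89696}{3}$ ($K = \frac{1}{3} \cdot 89696 = \frac{89696}{3} \approx 29899.0$)
$f{\left(W \right)} = W$
$K - f{\left(-32 \right)} = \frac{89696}{3} - -32 = \frac{89696}{3} + 32 = \frac{89792}{3}$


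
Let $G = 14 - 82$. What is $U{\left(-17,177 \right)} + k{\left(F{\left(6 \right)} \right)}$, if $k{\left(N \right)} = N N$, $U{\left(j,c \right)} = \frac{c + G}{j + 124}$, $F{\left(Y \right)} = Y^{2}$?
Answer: $\frac{138781}{107} \approx 1297.0$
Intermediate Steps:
$G = -68$
$U{\left(j,c \right)} = \frac{-68 + c}{124 + j}$ ($U{\left(j,c \right)} = \frac{c - 68}{j + 124} = \frac{-68 + c}{124 + j}$)
$k{\left(N \right)} = N^{2}$
$U{\left(-17,177 \right)} + k{\left(F{\left(6 \right)} \right)} = \frac{-68 + 177}{124 - 17} + \left(6^{2}\right)^{2} = \frac{1}{107} \cdot 109 + 36^{2} = \frac{1}{107} \cdot 109 + 1296 = \frac{109}{107} + 1296 = \frac{138781}{107}$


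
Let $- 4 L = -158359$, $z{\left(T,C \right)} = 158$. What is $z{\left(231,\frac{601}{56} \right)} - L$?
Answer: $- \frac{157727}{4} \approx -39432.0$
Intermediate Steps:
$L = \frac{158359}{4}$ ($L = \left(- \frac{1}{4}\right) \left(-158359\right) = \frac{158359}{4} \approx 39590.0$)
$z{\left(231,\frac{601}{56} \right)} - L = 158 - \frac{158359}{4} = - \frac{157727}{4}$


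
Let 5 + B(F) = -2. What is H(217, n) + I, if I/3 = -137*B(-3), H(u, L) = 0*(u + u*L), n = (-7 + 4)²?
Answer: 2877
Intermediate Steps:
B(F) = -7 (B(F) = -5 - 2 = -7)
n = 9 (n = (-3)² = 9)
H(u, L) = 0 (H(u, L) = 0*(u + L*u) = 0)
I = 2877 (I = 3*(-137*(-7)) = 3*959 = 2877)
H(217, n) + I = 0 + 2877 = 2877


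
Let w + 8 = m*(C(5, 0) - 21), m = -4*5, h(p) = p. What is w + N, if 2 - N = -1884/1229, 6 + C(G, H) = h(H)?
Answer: 658170/1229 ≈ 535.53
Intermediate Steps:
C(G, H) = -6 + H
m = -20
N = 4342/1229 (N = 2 - (-1884)/1229 = 2 - 1*(-1884/1229) = 2 + 1884/1229 = 4342/1229 ≈ 3.5330)
w = 532 (w = -8 - 20*((-6 + 0) - 21) = -8 - 20*(-6 - 21) = -8 - 20*(-27) = -8 + 540 = 532)
w + N = 532 + 4342/1229 = 658170/1229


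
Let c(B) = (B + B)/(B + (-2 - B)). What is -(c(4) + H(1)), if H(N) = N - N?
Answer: 4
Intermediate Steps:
H(N) = 0
c(B) = -B (c(B) = (2*B)/(-2) = (2*B)*(-½) = -B)
-(c(4) + H(1)) = -(-1*4 + 0) = -(-4 + 0) = -1*(-4) = 4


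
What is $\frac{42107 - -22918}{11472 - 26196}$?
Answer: $- \frac{7225}{1636} \approx -4.4163$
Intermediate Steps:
$\frac{42107 - -22918}{11472 - 26196} = \frac{42107 + \left(-1465 + 24383\right)}{-14724} = \left(42107 + 22918\right) \left(- \frac{1}{14724}\right) = 65025 \left(- \frac{1}{14724}\right) = - \frac{7225}{1636}$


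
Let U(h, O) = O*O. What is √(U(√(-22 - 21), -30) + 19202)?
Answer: 23*√38 ≈ 141.78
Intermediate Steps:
U(h, O) = O²
√(U(√(-22 - 21), -30) + 19202) = √((-30)² + 19202) = √(900 + 19202) = √20102 = 23*√38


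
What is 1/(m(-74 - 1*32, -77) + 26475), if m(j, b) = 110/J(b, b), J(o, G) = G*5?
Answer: 7/185323 ≈ 3.7772e-5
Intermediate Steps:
J(o, G) = 5*G
m(j, b) = 22/b (m(j, b) = 110/((5*b)) = 110*(1/(5*b)) = 22/b)
1/(m(-74 - 1*32, -77) + 26475) = 1/(22/(-77) + 26475) = 1/(22*(-1/77) + 26475) = 1/(-2/7 + 26475) = 1/(185323/7) = 7/185323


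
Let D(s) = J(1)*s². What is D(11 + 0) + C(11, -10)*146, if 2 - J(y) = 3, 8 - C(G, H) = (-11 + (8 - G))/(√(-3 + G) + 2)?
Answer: 25 + 1022*√2 ≈ 1470.3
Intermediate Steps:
C(G, H) = 8 - (-3 - G)/(2 + √(-3 + G)) (C(G, H) = 8 - (-11 + (8 - G))/(√(-3 + G) + 2) = 8 - (-3 - G)/(2 + √(-3 + G)))
J(y) = -1 (J(y) = 2 - 1*3 = 2 - 3 = -1)
D(s) = -s²
D(11 + 0) + C(11, -10)*146 = -(11 + 0)² + ((19 + 11 + 8*√(-3 + 11))/(2 + √(-3 + 11)))*146 = -1*11² + ((19 + 11 + 8*√8)/(2 + √8))*146 = -1*121 + ((19 + 11 + 8*(2*√2))/(2 + 2*√2))*146 = -121 + ((19 + 11 + 16*√2)/(2 + 2*√2))*146 = -121 + ((30 + 16*√2)/(2 + 2*√2))*146 = -121 + 146*(30 + 16*√2)/(2 + 2*√2)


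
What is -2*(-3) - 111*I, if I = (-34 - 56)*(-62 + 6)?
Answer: -559434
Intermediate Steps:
I = 5040 (I = -90*(-56) = 5040)
-2*(-3) - 111*I = -2*(-3) - 111*5040 = 6 - 559440 = -559434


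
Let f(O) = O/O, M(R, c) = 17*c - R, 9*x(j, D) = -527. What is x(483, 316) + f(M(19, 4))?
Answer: -518/9 ≈ -57.556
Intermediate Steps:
x(j, D) = -527/9 (x(j, D) = (⅑)*(-527) = -527/9)
M(R, c) = -R + 17*c
f(O) = 1
x(483, 316) + f(M(19, 4)) = -527/9 + 1 = -518/9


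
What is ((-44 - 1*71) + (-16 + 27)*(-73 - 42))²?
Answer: 1904400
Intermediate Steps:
((-44 - 1*71) + (-16 + 27)*(-73 - 42))² = ((-44 - 71) + 11*(-115))² = (-115 - 1265)² = (-1380)² = 1904400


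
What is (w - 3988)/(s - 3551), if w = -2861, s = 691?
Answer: 6849/2860 ≈ 2.3948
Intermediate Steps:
(w - 3988)/(s - 3551) = (-2861 - 3988)/(691 - 3551) = -6849/(-2860) = -6849*(-1/2860) = 6849/2860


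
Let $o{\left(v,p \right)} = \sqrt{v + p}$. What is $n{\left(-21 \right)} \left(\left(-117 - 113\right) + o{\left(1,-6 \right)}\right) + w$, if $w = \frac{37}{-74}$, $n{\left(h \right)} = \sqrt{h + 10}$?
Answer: $- \frac{1}{2} - \sqrt{55} - 230 i \sqrt{11} \approx -7.9162 - 762.82 i$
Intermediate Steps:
$n{\left(h \right)} = \sqrt{10 + h}$
$o{\left(v,p \right)} = \sqrt{p + v}$
$w = - \frac{1}{2}$ ($w = 37 \left(- \frac{1}{74}\right) = - \frac{1}{2} \approx -0.5$)
$n{\left(-21 \right)} \left(\left(-117 - 113\right) + o{\left(1,-6 \right)}\right) + w = \sqrt{10 - 21} \left(\left(-117 - 113\right) + \sqrt{-6 + 1}\right) - \frac{1}{2} = \sqrt{-11} \left(-230 + \sqrt{-5}\right) - \frac{1}{2} = i \sqrt{11} \left(-230 + i \sqrt{5}\right) - \frac{1}{2} = - \frac{1}{2} + i \sqrt{11} \left(-230 + i \sqrt{5}\right)$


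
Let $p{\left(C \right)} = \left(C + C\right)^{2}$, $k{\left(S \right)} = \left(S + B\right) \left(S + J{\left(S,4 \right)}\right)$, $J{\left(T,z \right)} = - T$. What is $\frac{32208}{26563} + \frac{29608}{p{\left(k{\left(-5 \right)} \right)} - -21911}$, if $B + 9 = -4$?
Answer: $\frac{1492186792}{582021893} \approx 2.5638$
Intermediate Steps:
$B = -13$ ($B = -9 - 4 = -13$)
$k{\left(S \right)} = 0$ ($k{\left(S \right)} = \left(S - 13\right) \left(S - S\right) = \left(-13 + S\right) 0 = 0$)
$p{\left(C \right)} = 4 C^{2}$ ($p{\left(C \right)} = \left(2 C\right)^{2} = 4 C^{2}$)
$\frac{32208}{26563} + \frac{29608}{p{\left(k{\left(-5 \right)} \right)} - -21911} = \frac{32208}{26563} + \frac{29608}{4 \cdot 0^{2} - -21911} = 32208 \cdot \frac{1}{26563} + \frac{29608}{4 \cdot 0 + 21911} = \frac{32208}{26563} + \frac{29608}{0 + 21911} = \frac{32208}{26563} + \frac{29608}{21911} = \frac{1492186792}{582021893}$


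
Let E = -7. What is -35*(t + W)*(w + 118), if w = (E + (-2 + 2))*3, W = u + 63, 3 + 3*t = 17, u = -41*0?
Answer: -689185/3 ≈ -2.2973e+5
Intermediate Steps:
u = 0
t = 14/3 (t = -1 + (⅓)*17 = -1 + 17/3 = 14/3 ≈ 4.6667)
W = 63 (W = 0 + 63 = 63)
w = -21 (w = (-7 + (-2 + 2))*3 = (-7 + 0)*3 = -7*3 = -21)
-35*(t + W)*(w + 118) = -35*(14/3 + 63)*(-21 + 118) = -7105*97/3 = -35*19691/3 = -689185/3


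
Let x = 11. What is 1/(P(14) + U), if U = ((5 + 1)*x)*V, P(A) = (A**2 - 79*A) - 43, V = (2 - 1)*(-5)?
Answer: -1/1283 ≈ -0.00077942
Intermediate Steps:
V = -5 (V = 1*(-5) = -5)
P(A) = -43 + A**2 - 79*A
U = -330 (U = ((5 + 1)*11)*(-5) = (6*11)*(-5) = 66*(-5) = -330)
1/(P(14) + U) = 1/((-43 + 14**2 - 79*14) - 330) = 1/((-43 + 196 - 1106) - 330) = 1/(-953 - 330) = 1/(-1283) = -1/1283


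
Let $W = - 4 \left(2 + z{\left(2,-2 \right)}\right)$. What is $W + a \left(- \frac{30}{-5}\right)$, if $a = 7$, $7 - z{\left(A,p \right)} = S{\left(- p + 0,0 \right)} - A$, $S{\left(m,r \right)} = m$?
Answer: $6$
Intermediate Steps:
$z{\left(A,p \right)} = 7 + A + p$ ($z{\left(A,p \right)} = 7 - \left(\left(- p + 0\right) - A\right) = 7 - \left(- p - A\right) = 7 - \left(- A - p\right) = 7 + \left(A + p\right) = 7 + A + p$)
$W = -36$ ($W = - 4 \left(2 + \left(7 + 2 - 2\right)\right) = - 4 \left(2 + 7\right) = \left(-4\right) 9 = -36$)
$W + a \left(- \frac{30}{-5}\right) = -36 + 7 \left(- \frac{30}{-5}\right) = -36 + 7 \left(\left(-30\right) \left(- \frac{1}{5}\right)\right) = -36 + 7 \cdot 6 = -36 + 42 = 6$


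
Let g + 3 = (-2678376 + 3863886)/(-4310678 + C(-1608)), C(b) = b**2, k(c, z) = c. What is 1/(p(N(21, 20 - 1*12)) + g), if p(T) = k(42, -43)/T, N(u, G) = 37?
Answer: -862507/2201214 ≈ -0.39183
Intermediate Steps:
p(T) = 42/T
g = -3180276/862507 (g = -3 + (-2678376 + 3863886)/(-4310678 + (-1608)**2) = -3 + 1185510/(-4310678 + 2585664) = -3 + 1185510/(-1725014) = -3 + 1185510*(-1/1725014) = -3 - 592755/862507 = -3180276/862507 ≈ -3.6872)
1/(p(N(21, 20 - 1*12)) + g) = 1/(42/37 - 3180276/862507) = 1/(-2201214/862507) = -862507/2201214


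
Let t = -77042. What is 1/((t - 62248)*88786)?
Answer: -1/12367001940 ≈ -8.0860e-11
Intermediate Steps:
1/((t - 62248)*88786) = 1/(-77042 - 62248*88786) = (1/88786)/(-139290) = -1/139290*1/88786 = -1/12367001940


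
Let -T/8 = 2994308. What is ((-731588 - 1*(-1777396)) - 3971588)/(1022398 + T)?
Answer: 487630/3822011 ≈ 0.12758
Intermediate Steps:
T = -23954464 (T = -8*2994308 = -23954464)
((-731588 - 1*(-1777396)) - 3971588)/(1022398 + T) = ((-731588 - 1*(-1777396)) - 3971588)/(1022398 - 23954464) = ((-731588 + 1777396) - 3971588)/(-22932066) = (1045808 - 3971588)*(-1/22932066) = -2925780*(-1/22932066) = 487630/3822011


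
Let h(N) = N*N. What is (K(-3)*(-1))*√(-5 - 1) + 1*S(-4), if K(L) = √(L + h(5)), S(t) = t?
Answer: -4 - 2*I*√33 ≈ -4.0 - 11.489*I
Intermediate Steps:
h(N) = N²
K(L) = √(25 + L) (K(L) = √(L + 5²) = √(L + 25) = √(25 + L))
(K(-3)*(-1))*√(-5 - 1) + 1*S(-4) = (√(25 - 3)*(-1))*√(-5 - 1) + 1*(-4) = (√22*(-1))*√(-6) - 4 = (-√22)*(I*√6) - 4 = -2*I*√33 - 4 = -4 - 2*I*√33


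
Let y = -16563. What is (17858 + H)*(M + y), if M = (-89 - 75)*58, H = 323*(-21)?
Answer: -288780625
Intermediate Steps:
H = -6783
M = -9512 (M = -164*58 = -9512)
(17858 + H)*(M + y) = (17858 - 6783)*(-9512 - 16563) = 11075*(-26075) = -288780625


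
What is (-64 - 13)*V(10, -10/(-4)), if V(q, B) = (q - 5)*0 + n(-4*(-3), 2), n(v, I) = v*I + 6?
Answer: -2310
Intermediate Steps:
n(v, I) = 6 + I*v (n(v, I) = I*v + 6 = 6 + I*v)
V(q, B) = 30 (V(q, B) = (q - 5)*0 + (6 + 2*(-4*(-3))) = (-5 + q)*0 + (6 + 2*12) = 0 + (6 + 24) = 0 + 30 = 30)
(-64 - 13)*V(10, -10/(-4)) = (-64 - 13)*30 = -77*30 = -2310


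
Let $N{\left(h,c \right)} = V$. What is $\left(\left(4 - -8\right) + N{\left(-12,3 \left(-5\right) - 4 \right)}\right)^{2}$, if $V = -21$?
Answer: $81$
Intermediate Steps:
$N{\left(h,c \right)} = -21$
$\left(\left(4 - -8\right) + N{\left(-12,3 \left(-5\right) - 4 \right)}\right)^{2} = \left(\left(4 - -8\right) - 21\right)^{2} = \left(\left(4 + 8\right) - 21\right)^{2} = \left(12 - 21\right)^{2} = \left(-9\right)^{2} = 81$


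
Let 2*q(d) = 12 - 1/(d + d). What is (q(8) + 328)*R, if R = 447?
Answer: 4777089/32 ≈ 1.4928e+5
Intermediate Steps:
q(d) = 6 - 1/(4*d) (q(d) = (12 - 1/(d + d))/2 = (12 - 1/(2*d))/2 = 6 - 1/(4*d))
(q(8) + 328)*R = ((6 - ¼/8) + 328)*447 = ((6 - ¼*⅛) + 328)*447 = ((6 - 1/32) + 328)*447 = (191/32 + 328)*447 = (10687/32)*447 = 4777089/32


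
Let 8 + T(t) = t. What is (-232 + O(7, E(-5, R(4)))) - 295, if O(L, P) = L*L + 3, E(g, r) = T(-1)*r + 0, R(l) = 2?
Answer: -475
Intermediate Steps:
T(t) = -8 + t
E(g, r) = -9*r (E(g, r) = (-8 - 1)*r + 0 = -9*r + 0 = -9*r)
O(L, P) = 3 + L**2 (O(L, P) = L**2 + 3 = 3 + L**2)
(-232 + O(7, E(-5, R(4)))) - 295 = (-232 + (3 + 7**2)) - 295 = (-232 + (3 + 49)) - 295 = (-232 + 52) - 295 = -180 - 295 = -475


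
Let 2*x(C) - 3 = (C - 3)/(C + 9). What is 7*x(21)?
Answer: 63/5 ≈ 12.600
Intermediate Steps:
x(C) = 3/2 + (-3 + C)/(2*(9 + C)) (x(C) = 3/2 + ((C - 3)/(C + 9))/2 = 3/2 + ((-3 + C)/(9 + C))/2 = 3/2 + (-3 + C)/(2*(9 + C)))
7*x(21) = 7*(2*(6 + 21)/(9 + 21)) = 7*(2*27/30) = 7*(2*(1/30)*27) = 7*(9/5) = 63/5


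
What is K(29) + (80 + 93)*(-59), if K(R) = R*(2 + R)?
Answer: -9308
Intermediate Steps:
K(29) + (80 + 93)*(-59) = 29*(2 + 29) + (80 + 93)*(-59) = 29*31 + 173*(-59) = 899 - 10207 = -9308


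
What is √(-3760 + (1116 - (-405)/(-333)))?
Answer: I*√3621301/37 ≈ 51.432*I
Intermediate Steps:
√(-3760 + (1116 - (-405)/(-333))) = √(-3760 + (1116 - (-405)*(-1)/333)) = √(-3760 + (1116 - 1*45/37)) = √(-3760 + (1116 - 45/37)) = √(-3760 + 41247/37) = √(-97873/37) = I*√3621301/37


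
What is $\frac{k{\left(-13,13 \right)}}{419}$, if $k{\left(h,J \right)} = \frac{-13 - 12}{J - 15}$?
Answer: $\frac{25}{838} \approx 0.029833$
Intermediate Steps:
$k{\left(h,J \right)} = - \frac{25}{-15 + J}$
$\frac{k{\left(-13,13 \right)}}{419} = \frac{\left(-25\right) \frac{1}{-15 + 13}}{419} = - \frac{25}{-2} \cdot \frac{1}{419} = \left(-25\right) \left(- \frac{1}{2}\right) \frac{1}{419} = \frac{25}{2} \cdot \frac{1}{419} = \frac{25}{838}$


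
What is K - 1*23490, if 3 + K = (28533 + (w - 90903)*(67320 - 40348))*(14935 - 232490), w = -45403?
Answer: 799822878438452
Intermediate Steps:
K = 799822878461942 (K = -3 + (28533 + (-45403 - 90903)*(67320 - 40348))*(14935 - 232490) = -3 + (28533 - 136306*26972)*(-217555) = -3 + (28533 - 3676445432)*(-217555) = -3 - 3676416899*(-217555) = -3 + 799822878461945 = 799822878461942)
K - 1*23490 = 799822878461942 - 1*23490 = 799822878461942 - 23490 = 799822878438452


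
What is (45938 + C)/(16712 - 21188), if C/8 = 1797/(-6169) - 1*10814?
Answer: 125157691/13806222 ≈ 9.0653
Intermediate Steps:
C = -533706904/6169 (C = 8*(1797/(-6169) - 1*10814) = 8*(1797*(-1/6169) - 10814) = 8*(-1797/6169 - 10814) = 8*(-66713363/6169) = -533706904/6169 ≈ -86514.)
(45938 + C)/(16712 - 21188) = (45938 - 533706904/6169)/(16712 - 21188) = -250315382/6169/(-4476) = -250315382/6169*(-1/4476) = 125157691/13806222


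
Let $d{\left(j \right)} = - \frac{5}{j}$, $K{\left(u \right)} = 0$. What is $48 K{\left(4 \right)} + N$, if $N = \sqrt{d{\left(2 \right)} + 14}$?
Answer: $\frac{\sqrt{46}}{2} \approx 3.3912$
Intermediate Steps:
$N = \frac{\sqrt{46}}{2}$ ($N = \sqrt{- \frac{5}{2} + 14} = \sqrt{\frac{23}{2}} = \frac{\sqrt{46}}{2} \approx 3.3912$)
$48 K{\left(4 \right)} + N = 48 \cdot 0 + \frac{\sqrt{46}}{2} = 0 + \frac{\sqrt{46}}{2} = \frac{\sqrt{46}}{2}$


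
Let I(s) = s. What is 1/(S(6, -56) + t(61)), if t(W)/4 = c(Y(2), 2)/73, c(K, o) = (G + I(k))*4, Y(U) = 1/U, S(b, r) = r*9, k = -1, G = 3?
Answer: -73/36760 ≈ -0.0019859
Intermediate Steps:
S(b, r) = 9*r
c(K, o) = 8 (c(K, o) = (3 - 1)*4 = 2*4 = 8)
t(W) = 32/73 (t(W) = 4*(8/73) = 32/73)
1/(S(6, -56) + t(61)) = 1/(9*(-56) + 32/73) = 1/(-504 + 32/73) = 1/(-36760/73) = -73/36760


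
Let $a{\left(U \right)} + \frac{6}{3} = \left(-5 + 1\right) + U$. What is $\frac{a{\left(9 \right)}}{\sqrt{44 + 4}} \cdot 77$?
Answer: $\frac{77 \sqrt{3}}{4} \approx 33.342$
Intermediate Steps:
$a{\left(U \right)} = -6 + U$ ($a{\left(U \right)} = -2 + \left(\left(-5 + 1\right) + U\right) = -2 + \left(-4 + U\right) = -6 + U$)
$\frac{a{\left(9 \right)}}{\sqrt{44 + 4}} \cdot 77 = \frac{-6 + 9}{\sqrt{44 + 4}} \cdot 77 = \frac{3}{\sqrt{48}} \cdot 77 = \frac{3}{4 \sqrt{3}} \cdot 77 = 3 \frac{\sqrt{3}}{12} \cdot 77 = \frac{\sqrt{3}}{4} \cdot 77 = \frac{77 \sqrt{3}}{4}$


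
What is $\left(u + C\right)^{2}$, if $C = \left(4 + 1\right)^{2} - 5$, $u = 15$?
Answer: $1225$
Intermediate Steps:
$C = 20$ ($C = 5^{2} - 5 = 25 - 5 = 20$)
$\left(u + C\right)^{2} = \left(15 + 20\right)^{2} = 35^{2} = 1225$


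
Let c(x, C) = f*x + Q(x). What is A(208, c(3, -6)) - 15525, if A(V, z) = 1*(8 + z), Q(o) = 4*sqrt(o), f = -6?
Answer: -15535 + 4*sqrt(3) ≈ -15528.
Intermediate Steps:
c(x, C) = -6*x + 4*sqrt(x)
A(V, z) = 8 + z
A(208, c(3, -6)) - 15525 = (8 + (-6*3 + 4*sqrt(3))) - 15525 = (8 + (-18 + 4*sqrt(3))) - 15525 = (-10 + 4*sqrt(3)) - 15525 = -15535 + 4*sqrt(3)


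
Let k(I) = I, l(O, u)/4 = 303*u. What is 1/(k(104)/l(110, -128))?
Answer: -19392/13 ≈ -1491.7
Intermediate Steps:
l(O, u) = 1212*u (l(O, u) = 4*(303*u) = 1212*u)
1/(k(104)/l(110, -128)) = 1/(104/((1212*(-128)))) = 1/(104/(-155136)) = 1/(104*(-1/155136)) = 1/(-13/19392) = -19392/13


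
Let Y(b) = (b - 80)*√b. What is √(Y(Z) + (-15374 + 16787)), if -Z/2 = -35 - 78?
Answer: √(1413 + 146*√226) ≈ 60.065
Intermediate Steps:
Z = 226 (Z = -2*(-35 - 78) = -2*(-113) = 226)
Y(b) = √b*(-80 + b) (Y(b) = (-80 + b)*√b = √b*(-80 + b))
√(Y(Z) + (-15374 + 16787)) = √(√226*(-80 + 226) + (-15374 + 16787)) = √(√226*146 + 1413) = √(146*√226 + 1413) = √(1413 + 146*√226)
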